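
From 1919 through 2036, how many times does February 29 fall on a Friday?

Leap years in 1919–2036: 30 of them.
Feb 29 weekday advances by 5 (mod 7) from one leap year to the next four years later (or differs when a century non-leap intervenes).
Leap-day weekdays: 1920:Sun 1924:Fri✓ 1928:Wed 1932:Mon 1936:Sat 1940:Thu 1944:Tue 1948:Sun 1952:Fri✓ 1956:Wed 1960:Mon 1964:Sat 1968:Thu …(4 more)… 1988:Mon 1992:Sat 1996:Thu 2000:Tue 2004:Sun 2008:Fri✓ 2012:Wed 2016:Mon 2020:Sat 2024:Thu 2028:Tue 2032:Sun 2036:Fri✓
Friday: 1924, 1952, 1980, 2008, 2036 → 5.

5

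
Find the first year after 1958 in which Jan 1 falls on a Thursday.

1959

Jan 1 advances by 2 weekdays after a leap year and by 1 after a common year.
1958: Jan 1 is Wednesday.
1959: Thursday
1959 begins on a Thursday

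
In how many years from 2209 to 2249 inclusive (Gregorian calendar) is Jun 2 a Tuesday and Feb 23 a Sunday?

Check each year's weekday for Jun 2 and Feb 23:
  2209: Fri/Thu  2210: Sat/Fri  2211: Sun/Sat  2212: Tue/Sun ✓  2213: Wed/Tue  2214: Thu/Wed  2215: Fri/Thu  2216: Sun/Fri  2217: Mon/Sun  2218: Tue/Mon  2219: Wed/Tue  2220: Fri/Wed  2221: Sat/Fri  2222: Sun/Sat  …(13 more)…  2236: Thu/Tue  2237: Fri/Thu  2238: Sat/Fri  2239: Sun/Sat  2240: Tue/Sun ✓  2241: Wed/Tue  2242: Thu/Wed  2243: Fri/Thu  2244: Sun/Fri  2245: Mon/Sun  2246: Tue/Mon  2247: Wed/Tue  2248: Fri/Wed  2249: Sat/Fri
Both conditions hold in: 2212, 2240 — 2.

2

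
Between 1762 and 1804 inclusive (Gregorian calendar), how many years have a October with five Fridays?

October has 31 days; it has five Fridays when Friday falls among the first (month-length − 28) days — i.e. when October 1 is one of Friday/Thursday/Wednesday.
October 1 by year: 1762:Fri✓ 1763:Sat 1764:Mon 1765:Tue 1766:Wed✓ 1767:Thu✓ 1768:Sat 1769:Sun 1770:Mon 1771:Tue 1772:Thu✓ 1773:Fri✓ 1774:Sat 1775:Sun 1776:Tue …(13 more)… 1790:Fri✓ 1791:Sat 1792:Mon 1793:Tue 1794:Wed✓ 1795:Thu✓ 1796:Sat 1797:Sun 1798:Mon 1799:Tue 1800:Wed✓ 1801:Thu✓ 1802:Fri✓ 1803:Sat 1804:Mon
Years with five Fridays: 1762, 1766, 1767, 1772, 1773, 1777, 1778, 1779, 1783, 1784, 1788, 1789, 1790, 1794, 1795, 1800, 1801, 1802 → 18.

18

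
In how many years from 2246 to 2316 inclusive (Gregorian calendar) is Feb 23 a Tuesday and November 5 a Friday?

8

Check each year's weekday for Feb 23 and November 5:
  2246: Mon/Thu  2247: Tue/Fri ✓  2248: Wed/Sun  2249: Fri/Mon  2250: Sat/Tue  2251: Sun/Wed  2252: Mon/Fri  2253: Wed/Sat  2254: Thu/Sun  2255: Fri/Mon  2256: Sat/Wed  2257: Mon/Thu  2258: Tue/Fri ✓  2259: Wed/Sat  …(43 more)…  2303: Mon/Thu  2304: Tue/Sat  2305: Thu/Sun  2306: Fri/Mon  2307: Sat/Tue  2308: Sun/Thu  2309: Tue/Fri ✓  2310: Wed/Sat  2311: Thu/Sun  2312: Fri/Tue  2313: Sun/Wed  2314: Mon/Thu  2315: Tue/Fri ✓  2316: Wed/Sun
Both conditions hold in: 2247, 2258, 2269, 2275, 2286, 2297, 2309, 2315 — 8.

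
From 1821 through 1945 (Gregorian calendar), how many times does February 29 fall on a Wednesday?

Leap years in 1821–1945: 30 of them.
Feb 29 weekday advances by 5 (mod 7) from one leap year to the next four years later (or differs when a century non-leap intervenes).
Leap-day weekdays: 1824:Sun 1828:Fri 1832:Wed✓ 1836:Mon 1840:Sat 1844:Thu 1848:Tue 1852:Sun 1856:Fri 1860:Wed✓ 1864:Mon 1868:Sat 1872:Thu …(4 more)… 1892:Mon 1896:Sat 1904:Mon 1908:Sat 1912:Thu 1916:Tue 1920:Sun 1924:Fri 1928:Wed✓ 1932:Mon 1936:Sat 1940:Thu 1944:Tue
Wednesday: 1832, 1860, 1888, 1928 → 4.

4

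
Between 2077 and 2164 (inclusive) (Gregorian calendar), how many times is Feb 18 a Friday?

14

Track Feb 18's weekday year by year (advancing +1, or +2 across a Feb 29):
  2077: Thu  2078: Fri (+1) ✓  2079: Sat (+1)  2080: Sun (+1)  2081: Tue (+2)
  2082: Wed (+1)  2083: Thu (+1)  2084: Fri (+1) ✓  2085: Sun (+2)  2086: Mon (+1)
  2087: Tue (+1)  2088: Wed (+1)  2089: Fri (+2) ✓  2090: Sat (+1)  … (60 more years) …
  2151: Thu (+1)  2152: Fri (+1) ✓  2153: Sun (+2)  2154: Mon (+1)  2155: Tue (+1)
  2156: Wed (+1)  2157: Fri (+2) ✓  2158: Sat (+1)  2159: Sun (+1)  2160: Mon (+1)
  2161: Wed (+2)  2162: Thu (+1)  2163: Fri (+1) ✓  2164: Sat (+1)
Friday years: 2078, 2084, 2089, 2095, 2101, 2107, 2118, 2124, 2129, 2135, 2146, 2152, 2157, 2163 — 14 in total.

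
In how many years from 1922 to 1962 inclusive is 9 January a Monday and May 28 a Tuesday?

0

Check each year's weekday for 9 January and May 28:
  1922: Mon/Sun  1923: Tue/Mon  1924: Wed/Wed  1925: Fri/Thu  1926: Sat/Fri  1927: Sun/Sat  1928: Mon/Mon  1929: Wed/Tue  1930: Thu/Wed  1931: Fri/Thu  1932: Sat/Sat  1933: Mon/Sun  1934: Tue/Mon  1935: Wed/Tue  …(13 more)…  1949: Sun/Sat  1950: Mon/Sun  1951: Tue/Mon  1952: Wed/Wed  1953: Fri/Thu  1954: Sat/Fri  1955: Sun/Sat  1956: Mon/Mon  1957: Wed/Tue  1958: Thu/Wed  1959: Fri/Thu  1960: Sat/Sat  1961: Mon/Sun  1962: Tue/Mon
Both conditions hold in: no year — 0.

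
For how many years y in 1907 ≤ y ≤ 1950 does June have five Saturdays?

12

June has 30 days; it has five Saturdays when Saturday falls among the first (month-length − 28) days — i.e. when June 1 is one of Saturday/Friday.
June 1 by year: 1907:Sat✓ 1908:Mon 1909:Tue 1910:Wed 1911:Thu 1912:Sat✓ 1913:Sun 1914:Mon 1915:Tue 1916:Thu 1917:Fri✓ 1918:Sat✓ 1919:Sun 1920:Tue 1921:Wed …(14 more)… 1936:Mon 1937:Tue 1938:Wed 1939:Thu 1940:Sat✓ 1941:Sun 1942:Mon 1943:Tue 1944:Thu 1945:Fri✓ 1946:Sat✓ 1947:Sun 1948:Tue 1949:Wed 1950:Thu
Years with five Saturdays: 1907, 1912, 1917, 1918, 1923, 1928, 1929, 1934, 1935, 1940, 1945, 1946 → 12.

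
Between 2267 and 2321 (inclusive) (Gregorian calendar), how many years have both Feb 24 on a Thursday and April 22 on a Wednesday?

0

Check each year's weekday for Feb 24 and April 22:
  2267: Sun/Mon  2268: Mon/Wed  2269: Wed/Thu  2270: Thu/Fri  2271: Fri/Sat  2272: Sat/Mon  2273: Mon/Tue  2274: Tue/Wed  2275: Wed/Thu  2276: Thu/Sat  2277: Sat/Sun  2278: Sun/Mon  2279: Mon/Tue  2280: Tue/Thu  …(27 more)…  2308: Mon/Wed  2309: Wed/Thu  2310: Thu/Fri  2311: Fri/Sat  2312: Sat/Mon  2313: Mon/Tue  2314: Tue/Wed  2315: Wed/Thu  2316: Thu/Sat  2317: Sat/Sun  2318: Sun/Mon  2319: Mon/Tue  2320: Tue/Thu  2321: Thu/Fri
Both conditions hold in: no year — 0.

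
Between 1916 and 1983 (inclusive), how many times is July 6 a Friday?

Track July 6's weekday year by year (advancing +1, or +2 across a Feb 29):
  1916: Thu  1917: Fri (+1) ✓  1918: Sat (+1)  1919: Sun (+1)  1920: Tue (+2)
  1921: Wed (+1)  1922: Thu (+1)  1923: Fri (+1) ✓  1924: Sun (+2)  1925: Mon (+1)
  1926: Tue (+1)  1927: Wed (+1)  1928: Fri (+2) ✓  1929: Sat (+1)  … (40 more years) …
  1970: Mon (+1)  1971: Tue (+1)  1972: Thu (+2)  1973: Fri (+1) ✓  1974: Sat (+1)
  1975: Sun (+1)  1976: Tue (+2)  1977: Wed (+1)  1978: Thu (+1)  1979: Fri (+1) ✓
  1980: Sun (+2)  1981: Mon (+1)  1982: Tue (+1)  1983: Wed (+1)
Friday years: 1917, 1923, 1928, 1934, 1945, 1951, 1956, 1962, 1973, 1979 — 10 in total.

10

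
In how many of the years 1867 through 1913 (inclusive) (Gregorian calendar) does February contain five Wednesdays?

1

February has 28 days (29 in leap years); it has five Wednesdays when Wednesday falls among the first (month-length − 28) days — i.e. when February 1 is Wednesday in a leap year (never in a common year).
February 1 by year: 1867:Fri 1868:Sat 1869:Mon 1870:Tue 1871:Wed 1872:Thu 1873:Sat 1874:Sun 1875:Mon 1876:Tue 1877:Thu 1878:Fri 1879:Sat 1880:Sun 1881:Tue …(17 more)… 1899:Wed 1900:Thu 1901:Fri 1902:Sat 1903:Sun 1904:Mon 1905:Wed 1906:Thu 1907:Fri 1908:Sat 1909:Mon 1910:Tue 1911:Wed 1912:Thu 1913:Sat
Years with five Wednesdays: 1888 → 1.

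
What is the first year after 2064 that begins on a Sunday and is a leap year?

2068

Jan 1 advances by 2 weekdays after a leap year and by 1 after a common year.
2064: Jan 1 is Tuesday (leap).
2065: Thursday
2066: Friday
2067: Saturday
2068: Sunday (leap)
2068 begins on a Sunday and is a leap year.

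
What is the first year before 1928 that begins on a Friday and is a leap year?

1904

Jan 1 advances by 2 weekdays after a leap year and by 1 after a common year.
1928: Jan 1 is Sunday (leap).
1927: Saturday
1926: Friday
1925: Thursday
1924: Tuesday (leap)
1923: Monday
1922: Sunday
1921: Saturday
1920: Thursday (leap)
1919: Wednesday
1918: Tuesday
1917: Monday
1916: Saturday (leap)
1915: Friday
1914: Thursday
1913: Wednesday
1912: Monday (leap)
1911: Sunday
1910: Saturday
1909: Friday
1908: Wednesday (leap)
1907: Tuesday
1906: Monday
1905: Sunday
1904: Friday (leap)
1904 begins on a Friday and is a leap year.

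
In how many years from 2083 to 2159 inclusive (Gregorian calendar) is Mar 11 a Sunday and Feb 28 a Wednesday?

9

Check each year's weekday for Mar 11 and Feb 28:
  2083: Thu/Sun  2084: Sat/Mon  2085: Sun/Wed ✓  2086: Mon/Thu  2087: Tue/Fri  2088: Thu/Sat  2089: Fri/Mon  2090: Sat/Tue  2091: Sun/Wed ✓  2092: Tue/Thu  2093: Wed/Sat  2094: Thu/Sun  2095: Fri/Mon  2096: Sun/Tue  …(49 more)…  2146: Fri/Mon  2147: Sat/Tue  2148: Mon/Wed  2149: Tue/Fri  2150: Wed/Sat  2151: Thu/Sun  2152: Sat/Mon  2153: Sun/Wed ✓  2154: Mon/Thu  2155: Tue/Fri  2156: Thu/Sat  2157: Fri/Mon  2158: Sat/Tue  2159: Sun/Wed ✓
Both conditions hold in: 2085, 2091, 2103, 2114, 2125, 2131, 2142, 2153, 2159 — 9.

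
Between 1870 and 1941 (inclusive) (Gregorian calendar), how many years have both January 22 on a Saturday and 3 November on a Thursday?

Check each year's weekday for January 22 and 3 November:
  1870: Sat/Thu ✓  1871: Sun/Fri  1872: Mon/Sun  1873: Wed/Mon  1874: Thu/Tue  1875: Fri/Wed  1876: Sat/Fri  1877: Mon/Sat  1878: Tue/Sun  1879: Wed/Mon  1880: Thu/Wed  1881: Sat/Thu ✓  1882: Sun/Fri  1883: Mon/Sat  …(44 more)…  1928: Sun/Sat  1929: Tue/Sun  1930: Wed/Mon  1931: Thu/Tue  1932: Fri/Thu  1933: Sun/Fri  1934: Mon/Sat  1935: Tue/Sun  1936: Wed/Tue  1937: Fri/Wed  1938: Sat/Thu ✓  1939: Sun/Fri  1940: Mon/Sun  1941: Wed/Mon
Both conditions hold in: 1870, 1881, 1887, 1898, 1910, 1921, 1927, 1938 — 8.

8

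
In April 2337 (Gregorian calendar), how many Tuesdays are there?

4

April 2337 has 30 days and begins on Thursday.
The first Tuesday is April 6.
Tuesdays fall on 6, 13, 20, 27 — that's 4.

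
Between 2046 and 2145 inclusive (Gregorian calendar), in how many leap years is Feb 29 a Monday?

3

Leap years in 2046–2145: 24 of them.
Feb 29 weekday advances by 5 (mod 7) from one leap year to the next four years later (or differs when a century non-leap intervenes).
Leap-day weekdays: 2048:Sat 2052:Thu 2056:Tue 2060:Sun 2064:Fri 2068:Wed 2072:Mon✓ 2076:Sat 2080:Thu 2084:Tue 2088:Sun 2092:Fri 2096:Wed 2104:Fri 2108:Wed 2112:Mon✓ 2116:Sat 2120:Thu 2124:Tue 2128:Sun 2132:Fri 2136:Wed 2140:Mon✓ 2144:Sat
Monday: 2072, 2112, 2140 → 3.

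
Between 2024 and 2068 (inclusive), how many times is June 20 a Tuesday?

6

Track June 20's weekday year by year (advancing +1, or +2 across a Feb 29):
  2024: Thu  2025: Fri (+1)  2026: Sat (+1)  2027: Sun (+1)  2028: Tue (+2) ✓
  2029: Wed (+1)  2030: Thu (+1)  2031: Fri (+1)  2032: Sun (+2)  2033: Mon (+1)
  2034: Tue (+1) ✓  2035: Wed (+1)  2036: Fri (+2)  2037: Sat (+1)  … (17 more years) …
  2055: Sun (+1)  2056: Tue (+2) ✓  2057: Wed (+1)  2058: Thu (+1)  2059: Fri (+1)
  2060: Sun (+2)  2061: Mon (+1)  2062: Tue (+1) ✓  2063: Wed (+1)  2064: Fri (+2)
  2065: Sat (+1)  2066: Sun (+1)  2067: Mon (+1)  2068: Wed (+2)
Tuesday years: 2028, 2034, 2045, 2051, 2056, 2062 — 6 in total.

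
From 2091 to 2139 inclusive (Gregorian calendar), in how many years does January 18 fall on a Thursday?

Track January 18's weekday year by year (advancing +1, or +2 across a Feb 29):
  2091: Thu ✓  2092: Fri (+1)  2093: Sun (+2)  2094: Mon (+1)  2095: Tue (+1)
  2096: Wed (+1)  2097: Fri (+2)  2098: Sat (+1)  2099: Sun (+1)  2100: Mon (+1)
  2101: Tue (+1)  2102: Wed (+1)  2103: Thu (+1) ✓  2104: Fri (+1)  … (21 more years) …
  2126: Fri (+1)  2127: Sat (+1)  2128: Sun (+1)  2129: Tue (+2)  2130: Wed (+1)
  2131: Thu (+1) ✓  2132: Fri (+1)  2133: Sun (+2)  2134: Mon (+1)  2135: Tue (+1)
  2136: Wed (+1)  2137: Fri (+2)  2138: Sat (+1)  2139: Sun (+1)
Thursday years: 2091, 2103, 2114, 2120, 2125, 2131 — 6 in total.

6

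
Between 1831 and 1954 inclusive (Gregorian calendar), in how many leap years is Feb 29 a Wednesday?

4

Leap years in 1831–1954: 30 of them.
Feb 29 weekday advances by 5 (mod 7) from one leap year to the next four years later (or differs when a century non-leap intervenes).
Leap-day weekdays: 1832:Wed✓ 1836:Mon 1840:Sat 1844:Thu 1848:Tue 1852:Sun 1856:Fri 1860:Wed✓ 1864:Mon 1868:Sat 1872:Thu 1876:Tue 1880:Sun …(4 more)… 1904:Mon 1908:Sat 1912:Thu 1916:Tue 1920:Sun 1924:Fri 1928:Wed✓ 1932:Mon 1936:Sat 1940:Thu 1944:Tue 1948:Sun 1952:Fri
Wednesday: 1832, 1860, 1888, 1928 → 4.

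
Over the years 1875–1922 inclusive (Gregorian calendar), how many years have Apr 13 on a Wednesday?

7

Track Apr 13's weekday year by year (advancing +1, or +2 across a Feb 29):
  1875: Tue  1876: Thu (+2)  1877: Fri (+1)  1878: Sat (+1)  1879: Sun (+1)
  1880: Tue (+2)  1881: Wed (+1) ✓  1882: Thu (+1)  1883: Fri (+1)  1884: Sun (+2)
  1885: Mon (+1)  1886: Tue (+1)  1887: Wed (+1) ✓  1888: Fri (+2)  … (20 more years) …
  1909: Tue (+1)  1910: Wed (+1) ✓  1911: Thu (+1)  1912: Sat (+2)  1913: Sun (+1)
  1914: Mon (+1)  1915: Tue (+1)  1916: Thu (+2)  1917: Fri (+1)  1918: Sat (+1)
  1919: Sun (+1)  1920: Tue (+2)  1921: Wed (+1) ✓  1922: Thu (+1)
Wednesday years: 1881, 1887, 1892, 1898, 1904, 1910, 1921 — 7 in total.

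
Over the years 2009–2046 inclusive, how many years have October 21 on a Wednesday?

Track October 21's weekday year by year (advancing +1, or +2 across a Feb 29):
  2009: Wed ✓  2010: Thu (+1)  2011: Fri (+1)  2012: Sun (+2)  2013: Mon (+1)
  2014: Tue (+1)  2015: Wed (+1) ✓  2016: Fri (+2)  2017: Sat (+1)  2018: Sun (+1)
  2019: Mon (+1)  2020: Wed (+2) ✓  2021: Thu (+1)  2022: Fri (+1)  … (10 more years) …
  2033: Fri (+1)  2034: Sat (+1)  2035: Sun (+1)  2036: Tue (+2)  2037: Wed (+1) ✓
  2038: Thu (+1)  2039: Fri (+1)  2040: Sun (+2)  2041: Mon (+1)  2042: Tue (+1)
  2043: Wed (+1) ✓  2044: Fri (+2)  2045: Sat (+1)  2046: Sun (+1)
Wednesday years: 2009, 2015, 2020, 2026, 2037, 2043 — 6 in total.

6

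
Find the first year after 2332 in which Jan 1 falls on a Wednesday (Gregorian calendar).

Jan 1 advances by 2 weekdays after a leap year and by 1 after a common year.
2332: Jan 1 is Friday (leap).
2333: Sunday
2334: Monday
2335: Tuesday
2336: Wednesday (leap)
2336 begins on a Wednesday

2336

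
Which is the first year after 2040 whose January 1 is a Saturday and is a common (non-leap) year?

Jan 1 advances by 2 weekdays after a leap year and by 1 after a common year.
2040: Jan 1 is Sunday (leap).
2041: Tuesday
2042: Wednesday
2043: Thursday
2044: Friday (leap)
2045: Sunday
2046: Monday
2047: Tuesday
2048: Wednesday (leap)
2049: Friday
2050: Saturday
2050 begins on a Saturday and is a common year.

2050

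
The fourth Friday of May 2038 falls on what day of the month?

28

May 1, 2038 is a Saturday, so the first Friday is the 7th.
The fourth Friday is 7 + 21 = 28.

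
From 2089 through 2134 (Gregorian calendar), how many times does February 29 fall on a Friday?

Leap years in 2089–2134: 10 of them.
Feb 29 weekday advances by 5 (mod 7) from one leap year to the next four years later (or differs when a century non-leap intervenes).
Leap-day weekdays: 2092:Fri✓ 2096:Wed 2104:Fri✓ 2108:Wed 2112:Mon 2116:Sat 2120:Thu 2124:Tue 2128:Sun 2132:Fri✓
Friday: 2092, 2104, 2132 → 3.

3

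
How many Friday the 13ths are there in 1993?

1

Check the 13th of each month of 1993: Jan 13: Wed, Feb 13: Sat, Mar 13: Sat, Apr 13: Tue, May 13: Thu, Jun 13: Sun, Jul 13: Tue, Aug 13: Fri, Sep 13: Mon, Oct 13: Wed, Nov 13: Sat, Dec 13: Mon.
Friday occurs in August — 1 month.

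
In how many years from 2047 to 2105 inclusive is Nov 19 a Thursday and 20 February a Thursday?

2

Check each year's weekday for Nov 19 and 20 February:
  2047: Tue/Wed  2048: Thu/Thu ✓  2049: Fri/Sat  2050: Sat/Sun  2051: Sun/Mon  2052: Tue/Tue  2053: Wed/Thu  2054: Thu/Fri  2055: Fri/Sat  2056: Sun/Sun  2057: Mon/Tue  2058: Tue/Wed  2059: Wed/Thu  2060: Fri/Fri  …(31 more)…  2092: Wed/Wed  2093: Thu/Fri  2094: Fri/Sat  2095: Sat/Sun  2096: Mon/Mon  2097: Tue/Wed  2098: Wed/Thu  2099: Thu/Fri  2100: Fri/Sat  2101: Sat/Sun  2102: Sun/Mon  2103: Mon/Tue  2104: Wed/Wed  2105: Thu/Fri
Both conditions hold in: 2048, 2076 — 2.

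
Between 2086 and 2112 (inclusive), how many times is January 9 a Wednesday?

5

Track January 9's weekday year by year (advancing +1, or +2 across a Feb 29):
  2086: Wed ✓  2087: Thu (+1)  2088: Fri (+1)  2089: Sun (+2)  2090: Mon (+1)
  2091: Tue (+1)  2092: Wed (+1) ✓  2093: Fri (+2)  2094: Sat (+1)  2095: Sun (+1)
  2096: Mon (+1)  2097: Wed (+2) ✓  2098: Thu (+1)  2099: Fri (+1)  2100: Sat (+1)
  2101: Sun (+1)  2102: Mon (+1)  2103: Tue (+1)  2104: Wed (+1) ✓  2105: Fri (+2)
  2106: Sat (+1)  2107: Sun (+1)  2108: Mon (+1)  2109: Wed (+2) ✓  2110: Thu (+1)
  2111: Fri (+1)  2112: Sat (+1)
Wednesday years: 2086, 2092, 2097, 2104, 2109 — 5 in total.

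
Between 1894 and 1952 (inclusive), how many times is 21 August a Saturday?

Track 21 August's weekday year by year (advancing +1, or +2 across a Feb 29):
  1894: Tue  1895: Wed (+1)  1896: Fri (+2)  1897: Sat (+1) ✓  1898: Sun (+1)
  1899: Mon (+1)  1900: Tue (+1)  1901: Wed (+1)  1902: Thu (+1)  1903: Fri (+1)
  1904: Sun (+2)  1905: Mon (+1)  1906: Tue (+1)  1907: Wed (+1)  … (31 more years) …
  1939: Mon (+1)  1940: Wed (+2)  1941: Thu (+1)  1942: Fri (+1)  1943: Sat (+1) ✓
  1944: Mon (+2)  1945: Tue (+1)  1946: Wed (+1)  1947: Thu (+1)  1948: Sat (+2) ✓
  1949: Sun (+1)  1950: Mon (+1)  1951: Tue (+1)  1952: Thu (+2)
Saturday years: 1897, 1909, 1915, 1920, 1926, 1937, 1943, 1948 — 8 in total.

8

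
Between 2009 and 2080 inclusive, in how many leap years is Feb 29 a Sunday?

2

Leap years in 2009–2080: 18 of them.
Feb 29 weekday advances by 5 (mod 7) from one leap year to the next four years later (or differs when a century non-leap intervenes).
Leap-day weekdays: 2012:Wed 2016:Mon 2020:Sat 2024:Thu 2028:Tue 2032:Sun✓ 2036:Fri 2040:Wed 2044:Mon 2048:Sat 2052:Thu 2056:Tue 2060:Sun✓ 2064:Fri 2068:Wed 2072:Mon 2076:Sat 2080:Thu
Sunday: 2032, 2060 → 2.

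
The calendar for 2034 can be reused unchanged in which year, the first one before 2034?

2023

Two years share a calendar iff Jan 1 falls on the same weekday and both are leap or both are common. 2034: Jan 1 is Sunday, common year.
2033: Jan 1 Saturday, common
2032: Jan 1 Thursday, leap
2031: Jan 1 Wednesday, common
2030: Jan 1 Tuesday, common
2029: Jan 1 Monday, common
2028: Jan 1 Saturday, leap
2027: Jan 1 Friday, common
2026: Jan 1 Thursday, common
2025: Jan 1 Wednesday, common
2024: Jan 1 Monday, leap
2023: Jan 1 Sunday, common
2023 matches on both conditions.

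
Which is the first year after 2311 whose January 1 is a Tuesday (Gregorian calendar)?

2318

Jan 1 advances by 2 weekdays after a leap year and by 1 after a common year.
2311: Jan 1 is Sunday.
2312: Monday (leap)
2313: Wednesday
2314: Thursday
2315: Friday
2316: Saturday (leap)
2317: Monday
2318: Tuesday
2318 begins on a Tuesday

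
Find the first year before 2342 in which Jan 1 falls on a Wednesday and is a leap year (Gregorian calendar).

Jan 1 advances by 2 weekdays after a leap year and by 1 after a common year.
2342: Jan 1 is Thursday.
2341: Wednesday
2340: Monday (leap)
2339: Sunday
2338: Saturday
2337: Friday
2336: Wednesday (leap)
2336 begins on a Wednesday and is a leap year.

2336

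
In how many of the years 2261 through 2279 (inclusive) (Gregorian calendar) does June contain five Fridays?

5

June has 30 days; it has five Fridays when Friday falls among the first (month-length − 28) days — i.e. when June 1 is one of Friday/Thursday.
June 1 by year: 2261:Sat 2262:Sun 2263:Mon 2264:Wed 2265:Thu✓ 2266:Fri✓ 2267:Sat 2268:Mon 2269:Tue 2270:Wed 2271:Thu✓ 2272:Sat 2273:Sun 2274:Mon 2275:Tue 2276:Thu✓ 2277:Fri✓ 2278:Sat 2279:Sun
Years with five Fridays: 2265, 2266, 2271, 2276, 2277 → 5.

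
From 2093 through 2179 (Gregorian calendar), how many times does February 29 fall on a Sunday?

Leap years in 2093–2179: 20 of them.
Feb 29 weekday advances by 5 (mod 7) from one leap year to the next four years later (or differs when a century non-leap intervenes).
Leap-day weekdays: 2096:Wed 2104:Fri 2108:Wed 2112:Mon 2116:Sat 2120:Thu 2124:Tue 2128:Sun✓ 2132:Fri 2136:Wed 2140:Mon 2144:Sat 2148:Thu 2152:Tue 2156:Sun✓ 2160:Fri 2164:Wed 2168:Mon 2172:Sat 2176:Thu
Sunday: 2128, 2156 → 2.

2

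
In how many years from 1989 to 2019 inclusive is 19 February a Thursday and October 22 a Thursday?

3

Check each year's weekday for 19 February and October 22:
  1989: Sun/Sun  1990: Mon/Mon  1991: Tue/Tue  1992: Wed/Thu  1993: Fri/Fri  1994: Sat/Sat  1995: Sun/Sun  1996: Mon/Tue  1997: Wed/Wed  1998: Thu/Thu ✓  1999: Fri/Fri  2000: Sat/Sun  2001: Mon/Mon  2002: Tue/Tue  …(3 more)…  2006: Sun/Sun  2007: Mon/Mon  2008: Tue/Wed  2009: Thu/Thu ✓  2010: Fri/Fri  2011: Sat/Sat  2012: Sun/Mon  2013: Tue/Tue  2014: Wed/Wed  2015: Thu/Thu ✓  2016: Fri/Sat  2017: Sun/Sun  2018: Mon/Mon  2019: Tue/Tue
Both conditions hold in: 1998, 2009, 2015 — 3.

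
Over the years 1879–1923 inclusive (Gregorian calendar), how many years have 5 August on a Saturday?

Track 5 August's weekday year by year (advancing +1, or +2 across a Feb 29):
  1879: Tue  1880: Thu (+2)  1881: Fri (+1)  1882: Sat (+1) ✓  1883: Sun (+1)
  1884: Tue (+2)  1885: Wed (+1)  1886: Thu (+1)  1887: Fri (+1)  1888: Sun (+2)
  1889: Mon (+1)  1890: Tue (+1)  1891: Wed (+1)  1892: Fri (+2)  … (17 more years) …
  1910: Fri (+1)  1911: Sat (+1) ✓  1912: Mon (+2)  1913: Tue (+1)  1914: Wed (+1)
  1915: Thu (+1)  1916: Sat (+2) ✓  1917: Sun (+1)  1918: Mon (+1)  1919: Tue (+1)
  1920: Thu (+2)  1921: Fri (+1)  1922: Sat (+1) ✓  1923: Sun (+1)
Saturday years: 1882, 1893, 1899, 1905, 1911, 1916, 1922 — 7 in total.

7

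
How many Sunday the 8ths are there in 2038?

Check the 8th of each month of 2038: Jan 8: Fri, Feb 8: Mon, Mar 8: Mon, Apr 8: Thu, May 8: Sat, Jun 8: Tue, Jul 8: Thu, Aug 8: Sun, Sep 8: Wed, Oct 8: Fri, Nov 8: Mon, Dec 8: Wed.
Sunday occurs in August — 1 month.

1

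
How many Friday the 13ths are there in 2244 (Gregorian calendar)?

2

Check the 13th of each month of 2244: Jan 13: Sat, Feb 13: Tue, Mar 13: Wed, Apr 13: Sat, May 13: Mon, Jun 13: Thu, Jul 13: Sat, Aug 13: Tue, Sep 13: Fri, Oct 13: Sun, Nov 13: Wed, Dec 13: Fri.
Friday occurs in September, December — 2 months.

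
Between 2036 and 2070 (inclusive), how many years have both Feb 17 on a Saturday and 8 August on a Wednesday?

3

Check each year's weekday for Feb 17 and 8 August:
  2036: Sun/Fri  2037: Tue/Sat  2038: Wed/Sun  2039: Thu/Mon  2040: Fri/Wed  2041: Sun/Thu  2042: Mon/Fri  2043: Tue/Sat  2044: Wed/Mon  2045: Fri/Tue  2046: Sat/Wed ✓  2047: Sun/Thu  2048: Mon/Sat  2049: Wed/Sun  …(7 more)…  2057: Sat/Wed ✓  2058: Sun/Thu  2059: Mon/Fri  2060: Tue/Sun  2061: Thu/Mon  2062: Fri/Tue  2063: Sat/Wed ✓  2064: Sun/Fri  2065: Tue/Sat  2066: Wed/Sun  2067: Thu/Mon  2068: Fri/Wed  2069: Sun/Thu  2070: Mon/Fri
Both conditions hold in: 2046, 2057, 2063 — 3.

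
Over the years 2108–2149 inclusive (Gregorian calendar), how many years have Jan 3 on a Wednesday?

6

Track Jan 3's weekday year by year (advancing +1, or +2 across a Feb 29):
  2108: Tue  2109: Thu (+2)  2110: Fri (+1)  2111: Sat (+1)  2112: Sun (+1)
  2113: Tue (+2)  2114: Wed (+1) ✓  2115: Thu (+1)  2116: Fri (+1)  2117: Sun (+2)
  2118: Mon (+1)  2119: Tue (+1)  2120: Wed (+1) ✓  2121: Fri (+2)  … (14 more years) …
  2136: Tue (+1)  2137: Thu (+2)  2138: Fri (+1)  2139: Sat (+1)  2140: Sun (+1)
  2141: Tue (+2)  2142: Wed (+1) ✓  2143: Thu (+1)  2144: Fri (+1)  2145: Sun (+2)
  2146: Mon (+1)  2147: Tue (+1)  2148: Wed (+1) ✓  2149: Fri (+2)
Wednesday years: 2114, 2120, 2125, 2131, 2142, 2148 — 6 in total.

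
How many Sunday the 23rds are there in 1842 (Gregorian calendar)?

2

Check the 23rd of each month of 1842: Jan 23: Sun, Feb 23: Wed, Mar 23: Wed, Apr 23: Sat, May 23: Mon, Jun 23: Thu, Jul 23: Sat, Aug 23: Tue, Sep 23: Fri, Oct 23: Sun, Nov 23: Wed, Dec 23: Fri.
Sunday occurs in January, October — 2 months.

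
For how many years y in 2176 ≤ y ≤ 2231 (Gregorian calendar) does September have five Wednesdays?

16

September has 30 days; it has five Wednesdays when Wednesday falls among the first (month-length − 28) days — i.e. when September 1 is one of Wednesday/Tuesday.
September 1 by year: 2176:Sun 2177:Mon 2178:Tue✓ 2179:Wed✓ 2180:Fri 2181:Sat 2182:Sun 2183:Mon 2184:Wed✓ 2185:Thu 2186:Fri 2187:Sat 2188:Mon 2189:Tue✓ 2190:Wed✓ …(26 more)… 2217:Mon 2218:Tue✓ 2219:Wed✓ 2220:Fri 2221:Sat 2222:Sun 2223:Mon 2224:Wed✓ 2225:Thu 2226:Fri 2227:Sat 2228:Mon 2229:Tue✓ 2230:Wed✓ 2231:Thu
Years with five Wednesdays: 2178, 2179, 2184, 2189, 2190, 2195, 2201, 2202, 2207, 2212, 2213, 2218, 2219, 2224, 2229, 2230 → 16.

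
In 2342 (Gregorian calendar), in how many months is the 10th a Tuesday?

3

Check the 10th of each month of 2342: Jan 10: Sat, Feb 10: Tue, Mar 10: Tue, Apr 10: Fri, May 10: Sun, Jun 10: Wed, Jul 10: Fri, Aug 10: Mon, Sep 10: Thu, Oct 10: Sat, Nov 10: Tue, Dec 10: Thu.
Tuesday occurs in February, March, November — 3 months.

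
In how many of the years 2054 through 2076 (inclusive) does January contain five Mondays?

9

January has 31 days; it has five Mondays when Monday falls among the first (month-length − 28) days — i.e. when January 1 is one of Monday/Sunday/Saturday.
January 1 by year: 2054:Thu 2055:Fri 2056:Sat✓ 2057:Mon✓ 2058:Tue 2059:Wed 2060:Thu 2061:Sat✓ 2062:Sun✓ 2063:Mon✓ 2064:Tue 2065:Thu 2066:Fri 2067:Sat✓ 2068:Sun✓ 2069:Tue 2070:Wed 2071:Thu 2072:Fri 2073:Sun✓ 2074:Mon✓ 2075:Tue 2076:Wed
Years with five Mondays: 2056, 2057, 2061, 2062, 2063, 2067, 2068, 2073, 2074 → 9.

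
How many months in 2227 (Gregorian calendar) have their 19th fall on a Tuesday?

1

Check the 19th of each month of 2227: Jan 19: Fri, Feb 19: Mon, Mar 19: Mon, Apr 19: Thu, May 19: Sat, Jun 19: Tue, Jul 19: Thu, Aug 19: Sun, Sep 19: Wed, Oct 19: Fri, Nov 19: Mon, Dec 19: Wed.
Tuesday occurs in June — 1 month.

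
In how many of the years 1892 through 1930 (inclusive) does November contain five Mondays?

10

November has 30 days; it has five Mondays when Monday falls among the first (month-length − 28) days — i.e. when November 1 is one of Monday/Sunday.
November 1 by year: 1892:Tue 1893:Wed 1894:Thu 1895:Fri 1896:Sun✓ 1897:Mon✓ 1898:Tue 1899:Wed 1900:Thu 1901:Fri 1902:Sat 1903:Sun✓ 1904:Tue 1905:Wed 1906:Thu …(9 more)… 1916:Wed 1917:Thu 1918:Fri 1919:Sat 1920:Mon✓ 1921:Tue 1922:Wed 1923:Thu 1924:Sat 1925:Sun✓ 1926:Mon✓ 1927:Tue 1928:Thu 1929:Fri 1930:Sat
Years with five Mondays: 1896, 1897, 1903, 1908, 1909, 1914, 1915, 1920, 1925, 1926 → 10.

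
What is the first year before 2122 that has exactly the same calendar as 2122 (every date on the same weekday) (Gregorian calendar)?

2111

Two years share a calendar iff Jan 1 falls on the same weekday and both are leap or both are common. 2122: Jan 1 is Thursday, common year.
2121: Jan 1 Wednesday, common
2120: Jan 1 Monday, leap
2119: Jan 1 Sunday, common
2118: Jan 1 Saturday, common
2117: Jan 1 Friday, common
2116: Jan 1 Wednesday, leap
2115: Jan 1 Tuesday, common
2114: Jan 1 Monday, common
2113: Jan 1 Sunday, common
2112: Jan 1 Friday, leap
2111: Jan 1 Thursday, common
2111 matches on both conditions.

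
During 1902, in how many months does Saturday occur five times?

A month of length L has five Saturdays iff its first Saturday is on day ≤ L−28 (so day 1–3 in a 31-day month, 1–2 in a 30-day month, day 1 in a leap February).
Checking each month of 1902: Jan starts Wed (31d); Feb starts Sat (28d); Mar starts Sat (31d) ✓; Apr starts Tue (30d); May starts Thu (31d) ✓; Jun starts Sun (30d); Jul starts Tue (31d); Aug starts Fri (31d) ✓; Sep starts Mon (30d); Oct starts Wed (31d); Nov starts Sat (30d) ✓; Dec starts Mon (31d).
Five-Saturday months: March, May, August, November → 4.

4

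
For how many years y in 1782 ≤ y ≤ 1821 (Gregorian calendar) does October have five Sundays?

October has 31 days; it has five Sundays when Sunday falls among the first (month-length − 28) days — i.e. when October 1 is one of Sunday/Saturday/Friday.
October 1 by year: 1782:Tue 1783:Wed 1784:Fri✓ 1785:Sat✓ 1786:Sun✓ 1787:Mon 1788:Wed 1789:Thu 1790:Fri✓ 1791:Sat✓ 1792:Mon 1793:Tue 1794:Wed 1795:Thu 1796:Sat✓ …(10 more)… 1807:Thu 1808:Sat✓ 1809:Sun✓ 1810:Mon 1811:Tue 1812:Thu 1813:Fri✓ 1814:Sat✓ 1815:Sun✓ 1816:Tue 1817:Wed 1818:Thu 1819:Fri✓ 1820:Sun✓ 1821:Mon
Years with five Sundays: 1784, 1785, 1786, 1790, 1791, 1796, 1797, 1802, 1803, 1808, 1809, 1813, 1814, 1815, 1819, 1820 → 16.

16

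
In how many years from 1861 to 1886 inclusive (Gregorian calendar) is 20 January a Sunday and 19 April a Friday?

3

Check each year's weekday for 20 January and 19 April:
  1861: Sun/Fri ✓  1862: Mon/Sat  1863: Tue/Sun  1864: Wed/Tue  1865: Fri/Wed  1866: Sat/Thu  1867: Sun/Fri ✓  1868: Mon/Sun  1869: Wed/Mon  1870: Thu/Tue  1871: Fri/Wed  1872: Sat/Fri  1873: Mon/Sat  1874: Tue/Sun  1875: Wed/Mon  1876: Thu/Wed  1877: Sat/Thu  1878: Sun/Fri ✓  1879: Mon/Sat  1880: Tue/Mon  1881: Thu/Tue  1882: Fri/Wed  1883: Sat/Thu  1884: Sun/Sat  1885: Tue/Sun  1886: Wed/Mon
Both conditions hold in: 1861, 1867, 1878 — 3.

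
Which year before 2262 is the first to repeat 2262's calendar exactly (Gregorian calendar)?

Two years share a calendar iff Jan 1 falls on the same weekday and both are leap or both are common. 2262: Jan 1 is Wednesday, common year.
2261: Jan 1 Tuesday, common
2260: Jan 1 Sunday, leap
2259: Jan 1 Saturday, common
2258: Jan 1 Friday, common
2257: Jan 1 Thursday, common
2256: Jan 1 Tuesday, leap
2255: Jan 1 Monday, common
2254: Jan 1 Sunday, common
2253: Jan 1 Saturday, common
2252: Jan 1 Thursday, leap
2251: Jan 1 Wednesday, common
2251 matches on both conditions.

2251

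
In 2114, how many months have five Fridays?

A month of length L has five Fridays iff its first Friday is on day ≤ L−28 (so day 1–3 in a 31-day month, 1–2 in a 30-day month, day 1 in a leap February).
Checking each month of 2114: Jan starts Mon (31d); Feb starts Thu (28d); Mar starts Thu (31d) ✓; Apr starts Sun (30d); May starts Tue (31d); Jun starts Fri (30d) ✓; Jul starts Sun (31d); Aug starts Wed (31d) ✓; Sep starts Sat (30d); Oct starts Mon (31d); Nov starts Thu (30d) ✓; Dec starts Sat (31d).
Five-Friday months: March, June, August, November → 4.

4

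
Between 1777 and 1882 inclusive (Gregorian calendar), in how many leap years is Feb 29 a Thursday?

3

Leap years in 1777–1882: 25 of them.
Feb 29 weekday advances by 5 (mod 7) from one leap year to the next four years later (or differs when a century non-leap intervenes).
Leap-day weekdays: 1780:Tue 1784:Sun 1788:Fri 1792:Wed 1796:Mon 1804:Wed 1808:Mon 1812:Sat 1816:Thu✓ 1820:Tue 1824:Sun 1828:Fri 1832:Wed 1836:Mon 1840:Sat 1844:Thu✓ 1848:Tue 1852:Sun 1856:Fri 1860:Wed 1864:Mon 1868:Sat 1872:Thu✓ 1876:Tue 1880:Sun
Thursday: 1816, 1844, 1872 → 3.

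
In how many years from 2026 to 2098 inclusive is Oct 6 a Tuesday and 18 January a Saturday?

2

Check each year's weekday for Oct 6 and 18 January:
  2026: Tue/Sun  2027: Wed/Mon  2028: Fri/Tue  2029: Sat/Thu  2030: Sun/Fri  2031: Mon/Sat  2032: Wed/Sun  2033: Thu/Tue  2034: Fri/Wed  2035: Sat/Thu  2036: Mon/Fri  2037: Tue/Sun  2038: Wed/Mon  2039: Thu/Tue  …(45 more)…  2085: Sat/Thu  2086: Sun/Fri  2087: Mon/Sat  2088: Wed/Sun  2089: Thu/Tue  2090: Fri/Wed  2091: Sat/Thu  2092: Mon/Fri  2093: Tue/Sun  2094: Wed/Mon  2095: Thu/Tue  2096: Sat/Wed  2097: Sun/Fri  2098: Mon/Sat
Both conditions hold in: 2048, 2076 — 2.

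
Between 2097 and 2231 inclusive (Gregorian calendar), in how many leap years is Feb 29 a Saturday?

Leap years in 2097–2231: 31 of them.
Feb 29 weekday advances by 5 (mod 7) from one leap year to the next four years later (or differs when a century non-leap intervenes).
Leap-day weekdays: 2104:Fri 2108:Wed 2112:Mon 2116:Sat✓ 2120:Thu 2124:Tue 2128:Sun 2132:Fri 2136:Wed 2140:Mon 2144:Sat✓ 2148:Thu 2152:Tue …(5 more)… 2176:Thu 2180:Tue 2184:Sun 2188:Fri 2192:Wed 2196:Mon 2204:Wed 2208:Mon 2212:Sat✓ 2216:Thu 2220:Tue 2224:Sun 2228:Fri
Saturday: 2116, 2144, 2172, 2212 → 4.

4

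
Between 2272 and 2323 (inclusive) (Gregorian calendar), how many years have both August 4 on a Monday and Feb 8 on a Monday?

0

Check each year's weekday for August 4 and Feb 8:
  2272: Sun/Thu  2273: Mon/Sat  2274: Tue/Sun  2275: Wed/Mon  2276: Fri/Tue  2277: Sat/Thu  2278: Sun/Fri  2279: Mon/Sat  2280: Wed/Sun  2281: Thu/Tue  2282: Fri/Wed  2283: Sat/Thu  2284: Mon/Fri  2285: Tue/Sun  …(24 more)…  2310: Thu/Tue  2311: Fri/Wed  2312: Sun/Thu  2313: Mon/Sat  2314: Tue/Sun  2315: Wed/Mon  2316: Fri/Tue  2317: Sat/Thu  2318: Sun/Fri  2319: Mon/Sat  2320: Wed/Sun  2321: Thu/Tue  2322: Fri/Wed  2323: Sat/Thu
Both conditions hold in: no year — 0.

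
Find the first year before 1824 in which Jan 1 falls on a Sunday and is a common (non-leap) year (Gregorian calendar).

1815

Jan 1 advances by 2 weekdays after a leap year and by 1 after a common year.
1824: Jan 1 is Thursday (leap).
1823: Wednesday
1822: Tuesday
1821: Monday
1820: Saturday (leap)
1819: Friday
1818: Thursday
1817: Wednesday
1816: Monday (leap)
1815: Sunday
1815 begins on a Sunday and is a common year.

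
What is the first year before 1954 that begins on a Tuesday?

1952

Jan 1 advances by 2 weekdays after a leap year and by 1 after a common year.
1954: Jan 1 is Friday.
1953: Thursday
1952: Tuesday (leap)
1952 begins on a Tuesday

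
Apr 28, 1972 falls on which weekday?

Friday

January 1, 1972 is a Saturday.
April 28 is day 119 of the year, i.e. 118 days after Jan 1.
118 mod 7 = 6, so advance 6 weekdays from Saturday: Friday.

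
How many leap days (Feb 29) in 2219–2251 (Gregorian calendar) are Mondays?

1

Leap years in 2219–2251: 8 of them.
Feb 29 weekday advances by 5 (mod 7) from one leap year to the next four years later (or differs when a century non-leap intervenes).
Leap-day weekdays: 2220:Tue 2224:Sun 2228:Fri 2232:Wed 2236:Mon✓ 2240:Sat 2244:Thu 2248:Tue
Monday: 2236 → 1.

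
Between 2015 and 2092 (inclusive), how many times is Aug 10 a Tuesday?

11

Track Aug 10's weekday year by year (advancing +1, or +2 across a Feb 29):
  2015: Mon  2016: Wed (+2)  2017: Thu (+1)  2018: Fri (+1)  2019: Sat (+1)
  2020: Mon (+2)  2021: Tue (+1) ✓  2022: Wed (+1)  2023: Thu (+1)  2024: Sat (+2)
  2025: Sun (+1)  2026: Mon (+1)  2027: Tue (+1) ✓  2028: Thu (+2)  … (50 more years) …
  2079: Thu (+1)  2080: Sat (+2)  2081: Sun (+1)  2082: Mon (+1)  2083: Tue (+1) ✓
  2084: Thu (+2)  2085: Fri (+1)  2086: Sat (+1)  2087: Sun (+1)  2088: Tue (+2) ✓
  2089: Wed (+1)  2090: Thu (+1)  2091: Fri (+1)  2092: Sun (+2)
Tuesday years: 2021, 2027, 2032, 2038, 2049, 2055, 2060, 2066, 2077, 2083, 2088 — 11 in total.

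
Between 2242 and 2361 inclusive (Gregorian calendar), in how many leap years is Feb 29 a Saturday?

Leap years in 2242–2361: 29 of them.
Feb 29 weekday advances by 5 (mod 7) from one leap year to the next four years later (or differs when a century non-leap intervenes).
Leap-day weekdays: 2244:Thu 2248:Tue 2252:Sun 2256:Fri 2260:Wed 2264:Mon 2268:Sat✓ 2272:Thu 2276:Tue 2280:Sun 2284:Fri 2288:Wed 2292:Mon …(3 more)… 2312:Thu 2316:Tue 2320:Sun 2324:Fri 2328:Wed 2332:Mon 2336:Sat✓ 2340:Thu 2344:Tue 2348:Sun 2352:Fri 2356:Wed 2360:Mon
Saturday: 2268, 2296, 2308, 2336 → 4.

4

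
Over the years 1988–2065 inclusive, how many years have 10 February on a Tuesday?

11

Track 10 February's weekday year by year (advancing +1, or +2 across a Feb 29):
  1988: Wed  1989: Fri (+2)  1990: Sat (+1)  1991: Sun (+1)  1992: Mon (+1)
  1993: Wed (+2)  1994: Thu (+1)  1995: Fri (+1)  1996: Sat (+1)  1997: Mon (+2)
  1998: Tue (+1) ✓  1999: Wed (+1)  2000: Thu (+1)  2001: Sat (+2)  … (50 more years) …
  2052: Sat (+1)  2053: Mon (+2)  2054: Tue (+1) ✓  2055: Wed (+1)  2056: Thu (+1)
  2057: Sat (+2)  2058: Sun (+1)  2059: Mon (+1)  2060: Tue (+1) ✓  2061: Thu (+2)
  2062: Fri (+1)  2063: Sat (+1)  2064: Sun (+1)  2065: Tue (+2) ✓
Tuesday years: 1998, 2004, 2009, 2015, 2026, 2032, 2037, 2043, 2054, 2060, 2065 — 11 in total.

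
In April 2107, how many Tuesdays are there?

4

April 2107 has 30 days and begins on Friday.
The first Tuesday is April 5.
Tuesdays fall on 5, 12, 19, 26 — that's 4.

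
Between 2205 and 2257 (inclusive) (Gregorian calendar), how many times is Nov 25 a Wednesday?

Track Nov 25's weekday year by year (advancing +1, or +2 across a Feb 29):
  2205: Mon  2206: Tue (+1)  2207: Wed (+1) ✓  2208: Fri (+2)  2209: Sat (+1)
  2210: Sun (+1)  2211: Mon (+1)  2212: Wed (+2) ✓  2213: Thu (+1)  2214: Fri (+1)
  2215: Sat (+1)  2216: Mon (+2)  2217: Tue (+1)  2218: Wed (+1) ✓  … (25 more years) …
  2244: Mon (+2)  2245: Tue (+1)  2246: Wed (+1) ✓  2247: Thu (+1)  2248: Sat (+2)
  2249: Sun (+1)  2250: Mon (+1)  2251: Tue (+1)  2252: Thu (+2)  2253: Fri (+1)
  2254: Sat (+1)  2255: Sun (+1)  2256: Tue (+2)  2257: Wed (+1) ✓
Wednesday years: 2207, 2212, 2218, 2229, 2235, 2240, 2246, 2257 — 8 in total.

8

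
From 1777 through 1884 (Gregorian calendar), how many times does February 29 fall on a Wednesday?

4

Leap years in 1777–1884: 26 of them.
Feb 29 weekday advances by 5 (mod 7) from one leap year to the next four years later (or differs when a century non-leap intervenes).
Leap-day weekdays: 1780:Tue 1784:Sun 1788:Fri 1792:Wed✓ 1796:Mon 1804:Wed✓ 1808:Mon 1812:Sat 1816:Thu 1820:Tue 1824:Sun 1828:Fri 1832:Wed✓ 1836:Mon 1840:Sat 1844:Thu 1848:Tue 1852:Sun 1856:Fri 1860:Wed✓ 1864:Mon 1868:Sat 1872:Thu 1876:Tue 1880:Sun 1884:Fri
Wednesday: 1792, 1804, 1832, 1860 → 4.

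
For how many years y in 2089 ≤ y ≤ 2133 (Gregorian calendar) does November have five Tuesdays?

13

November has 30 days; it has five Tuesdays when Tuesday falls among the first (month-length − 28) days — i.e. when November 1 is one of Tuesday/Monday.
November 1 by year: 2089:Tue✓ 2090:Wed 2091:Thu 2092:Sat 2093:Sun 2094:Mon✓ 2095:Tue✓ 2096:Thu 2097:Fri 2098:Sat 2099:Sun 2100:Mon✓ 2101:Tue✓ 2102:Wed 2103:Thu …(15 more)… 2119:Wed 2120:Fri 2121:Sat 2122:Sun 2123:Mon✓ 2124:Wed 2125:Thu 2126:Fri 2127:Sat 2128:Mon✓ 2129:Tue✓ 2130:Wed 2131:Thu 2132:Sat 2133:Sun
Years with five Tuesdays: 2089, 2094, 2095, 2100, 2101, 2106, 2107, 2112, 2117, 2118, 2123, 2128, 2129 → 13.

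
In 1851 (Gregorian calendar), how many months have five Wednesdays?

5

A month of length L has five Wednesdays iff its first Wednesday is on day ≤ L−28 (so day 1–3 in a 31-day month, 1–2 in a 30-day month, day 1 in a leap February).
Checking each month of 1851: Jan starts Wed (31d) ✓; Feb starts Sat (28d); Mar starts Sat (31d); Apr starts Tue (30d) ✓; May starts Thu (31d); Jun starts Sun (30d); Jul starts Tue (31d) ✓; Aug starts Fri (31d); Sep starts Mon (30d); Oct starts Wed (31d) ✓; Nov starts Sat (30d); Dec starts Mon (31d) ✓.
Five-Wednesday months: January, April, July, October, December → 5.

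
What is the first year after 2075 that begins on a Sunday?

Jan 1 advances by 2 weekdays after a leap year and by 1 after a common year.
2075: Jan 1 is Tuesday.
2076: Wednesday (leap)
2077: Friday
2078: Saturday
2079: Sunday
2079 begins on a Sunday

2079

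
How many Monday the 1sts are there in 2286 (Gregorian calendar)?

3

Check the 1st of each month of 2286: Jan 1: Fri, Feb 1: Mon, Mar 1: Mon, Apr 1: Thu, May 1: Sat, Jun 1: Tue, Jul 1: Thu, Aug 1: Sun, Sep 1: Wed, Oct 1: Fri, Nov 1: Mon, Dec 1: Wed.
Monday occurs in February, March, November — 3 months.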